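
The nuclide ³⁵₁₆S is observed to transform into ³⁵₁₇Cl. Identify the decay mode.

beta-minus decay

ΔA = 35 − 35 = 0; ΔZ = 17 − 16 = +1.
A is unchanged and Z rises by 1 — a neutron has become a proton (β⁻ decay).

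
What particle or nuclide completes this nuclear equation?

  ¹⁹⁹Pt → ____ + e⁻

Conserve mass number: 199 = A + 0, so A = 199.
Conserve atomic number: 78 = Z − 1, so Z = 79.
Z = 79 is gold, so the species is ¹⁹⁹Au.

Au-199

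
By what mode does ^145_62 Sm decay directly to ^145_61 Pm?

beta-plus decay or electron capture

ΔA = 145 − 145 = 0; ΔZ = 61 − 62 = -1.
A is unchanged and Z drops by 1 — a proton has become a neutron (β⁺ emission or electron capture).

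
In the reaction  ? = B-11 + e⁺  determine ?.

C-11

Conserve mass number: A = 11 + 0, so A = 11.
Conserve atomic number: Z = 5 + 1, so Z = 6.
Z = 6 is carbon, so the species is C-11.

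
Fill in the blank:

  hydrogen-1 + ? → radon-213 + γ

At-212

Conserve mass number: 1 + A = 213 + 0, so A = 212.
Conserve atomic number: 1 + Z = 86 + 0, so Z = 85.
Z = 85 is astatine, so the species is astatine-212.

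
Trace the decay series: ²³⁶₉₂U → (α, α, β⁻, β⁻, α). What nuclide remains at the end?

Start: (A, Z) = (236, 92).
After α: (232, 90).
After α: (228, 88).
After β⁻: (228, 89).
After β⁻: (228, 90).
After α: (224, 88).
Z = 88 is radium.

Ra-224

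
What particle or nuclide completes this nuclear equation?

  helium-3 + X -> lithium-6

triton

Conserve mass number: 3 + A = 6, so A = 3.
Conserve atomic number: 2 + Z = 3, so Z = 1.
A = 3 and Z = 1 is hydrogen-3 — a triton.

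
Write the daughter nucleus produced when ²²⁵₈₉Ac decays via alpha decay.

Fr-221

Alpha decay: mass number changes by -4, atomic number by -2.
A: 225 − 4 = 221; Z: 89 − 2 = 87.
Z = 87 is francium, so the daughter is ²²¹₈₇Fr.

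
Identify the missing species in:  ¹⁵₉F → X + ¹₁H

O-14

Conserve mass number: 15 = A + 1, so A = 14.
Conserve atomic number: 9 = Z + 1, so Z = 8.
Z = 8 is oxygen, so the species is ¹⁴₈O.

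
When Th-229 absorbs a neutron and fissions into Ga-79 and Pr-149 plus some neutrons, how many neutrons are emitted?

Conserve mass number: 230 = 79 + 149 + k, so k = 230 − 228 = 2.
Check atomic number: 90 = 31 + 59 + 0 = 90. ✓

2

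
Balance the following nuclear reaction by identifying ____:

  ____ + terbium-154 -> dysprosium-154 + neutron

Conserve mass number: A + 154 = 154 + 1, so A = 1.
Conserve atomic number: Z + 65 = 66 + 0, so Z = 1.
A = 1 and Z = 1 is hydrogen-1 — a proton.

proton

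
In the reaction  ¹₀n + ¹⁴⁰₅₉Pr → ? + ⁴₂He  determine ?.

La-137

Conserve mass number: 1 + 140 = A + 4, so A = 137.
Conserve atomic number: 0 + 59 = Z + 2, so Z = 57.
Z = 57 is lanthanum, so the species is ¹³⁷₅₇La.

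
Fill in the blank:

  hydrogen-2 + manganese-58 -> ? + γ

Fe-60

Conserve mass number: 2 + 58 = A + 0, so A = 60.
Conserve atomic number: 1 + 25 = Z + 0, so Z = 26.
Z = 26 is iron, so the species is iron-60.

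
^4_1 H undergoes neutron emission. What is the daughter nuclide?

Neutron emission: mass number changes by -1, atomic number by +0.
A: 4 − 1 = 3; Z: 1 = 1.
Z = 1 is hydrogen, so the daughter is ^3_1 H.

H-3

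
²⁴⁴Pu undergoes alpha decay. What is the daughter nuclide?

Alpha decay: mass number changes by -4, atomic number by -2.
A: 244 − 4 = 240; Z: 94 − 2 = 92.
Z = 92 is uranium, so the daughter is ²⁴⁰U.

U-240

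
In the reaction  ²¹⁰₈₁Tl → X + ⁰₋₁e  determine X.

Pb-210

Conserve mass number: 210 = A + 0, so A = 210.
Conserve atomic number: 81 = Z − 1, so Z = 82.
Z = 82 is lead, so the species is ²¹⁰₈₂Pb.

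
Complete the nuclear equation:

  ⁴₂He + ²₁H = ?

Li-6

Conserve mass number: 4 + 2 = A, so A = 6.
Conserve atomic number: 2 + 1 = Z, so Z = 3.
Z = 3 is lithium, so the species is ⁶₃Li.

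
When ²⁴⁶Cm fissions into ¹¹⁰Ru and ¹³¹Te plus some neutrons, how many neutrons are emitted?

Conserve mass number: 246 = 110 + 131 + k, so k = 246 − 241 = 5.
Check atomic number: 96 = 44 + 52 + 0 = 96. ✓

5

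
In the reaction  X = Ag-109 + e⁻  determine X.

Conserve mass number: A = 109 + 0, so A = 109.
Conserve atomic number: Z = 47 − 1, so Z = 46.
Z = 46 is palladium, so the species is Pd-109.

Pd-109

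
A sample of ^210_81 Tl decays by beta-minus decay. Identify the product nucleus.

Beta-minus decay: mass number changes by +0, atomic number by +1.
A: 210 = 210; Z: 81 + 1 = 82.
Z = 82 is lead, so the daughter is ^210_82 Pb.

Pb-210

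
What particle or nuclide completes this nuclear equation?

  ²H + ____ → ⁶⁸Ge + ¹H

Conserve mass number: 2 + A = 68 + 1, so A = 67.
Conserve atomic number: 1 + Z = 32 + 1, so Z = 32.
Z = 32 is germanium, so the species is ⁶⁷Ge.

Ge-67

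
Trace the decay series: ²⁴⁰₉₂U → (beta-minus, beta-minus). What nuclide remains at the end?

Pu-240

Start: (A, Z) = (240, 92).
After β⁻: (240, 93).
After β⁻: (240, 94).
Z = 94 is plutonium.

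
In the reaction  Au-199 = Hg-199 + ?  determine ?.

beta-minus particle

Conserve mass number: 199 = 199 + A, so A = 0.
Conserve atomic number: 79 = 80 + Z, so Z = -1.
A = 0 and Z = -1 is e⁻ — a beta-minus particle.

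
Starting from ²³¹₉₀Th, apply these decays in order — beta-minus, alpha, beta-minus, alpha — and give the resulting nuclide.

Start: (A, Z) = (231, 90).
After β⁻: (231, 91).
After α: (227, 89).
After β⁻: (227, 90).
After α: (223, 88).
Z = 88 is radium.

Ra-223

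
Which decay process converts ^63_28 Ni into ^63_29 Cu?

ΔA = 63 − 63 = 0; ΔZ = 29 − 28 = +1.
A is unchanged and Z rises by 1 — a neutron has become a proton (β⁻ decay).

beta-minus decay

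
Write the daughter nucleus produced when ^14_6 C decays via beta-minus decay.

Beta-minus decay: mass number changes by +0, atomic number by +1.
A: 14 = 14; Z: 6 + 1 = 7.
Z = 7 is nitrogen, so the daughter is ^14_7 N.

N-14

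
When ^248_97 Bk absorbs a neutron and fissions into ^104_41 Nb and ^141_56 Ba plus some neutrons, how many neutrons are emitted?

4

Conserve mass number: 249 = 104 + 141 + k, so k = 249 − 245 = 4.
Check atomic number: 97 = 41 + 56 + 0 = 97. ✓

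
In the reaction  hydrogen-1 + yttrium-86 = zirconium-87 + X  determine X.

gamma ray

Conserve mass number: 1 + 86 = 87 + A, so A = 0.
Conserve atomic number: 1 + 39 = 40 + Z, so Z = 0.
A = 0 and Z = 0 is γ — a gamma ray.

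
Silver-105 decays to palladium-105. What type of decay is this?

ΔA = 105 − 105 = 0; ΔZ = 46 − 47 = -1.
A is unchanged and Z drops by 1 — a proton has become a neutron (β⁺ emission or electron capture).

beta-plus decay or electron capture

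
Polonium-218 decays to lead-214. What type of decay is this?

alpha decay

ΔA = 214 − 218 = -4; ΔZ = 82 − 84 = -2.
A drops by 4 and Z drops by 2 — the signature of alpha emission.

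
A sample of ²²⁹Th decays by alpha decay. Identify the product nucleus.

Ra-225

Alpha decay: mass number changes by -4, atomic number by -2.
A: 229 − 4 = 225; Z: 90 − 2 = 88.
Z = 88 is radium, so the daughter is ²²⁵Ra.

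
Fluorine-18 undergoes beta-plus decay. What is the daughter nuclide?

O-18

Beta-plus decay: mass number changes by +0, atomic number by -1.
A: 18 = 18; Z: 9 − 1 = 8.
Z = 8 is oxygen, so the daughter is oxygen-18.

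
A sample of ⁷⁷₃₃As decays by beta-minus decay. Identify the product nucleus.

Se-77

Beta-minus decay: mass number changes by +0, atomic number by +1.
A: 77 = 77; Z: 33 + 1 = 34.
Z = 34 is selenium, so the daughter is ⁷⁷₃₄Se.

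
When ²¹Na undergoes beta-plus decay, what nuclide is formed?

Beta-plus decay: mass number changes by +0, atomic number by -1.
A: 21 = 21; Z: 11 − 1 = 10.
Z = 10 is neon, so the daughter is ²¹Ne.

Ne-21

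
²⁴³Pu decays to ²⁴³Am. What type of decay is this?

beta-minus decay

ΔA = 243 − 243 = 0; ΔZ = 95 − 94 = +1.
A is unchanged and Z rises by 1 — a neutron has become a proton (β⁻ decay).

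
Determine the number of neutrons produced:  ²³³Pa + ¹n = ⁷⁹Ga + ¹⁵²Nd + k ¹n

Conserve mass number: 234 = 79 + 152 + k, so k = 234 − 231 = 3.
Check atomic number: 91 = 31 + 60 + 0 = 91. ✓

3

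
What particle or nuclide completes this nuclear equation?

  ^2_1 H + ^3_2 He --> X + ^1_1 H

Conserve mass number: 2 + 3 = A + 1, so A = 4.
Conserve atomic number: 1 + 2 = Z + 1, so Z = 2.
A = 4 and Z = 2 is ^4_2 He — an alpha particle.

He-4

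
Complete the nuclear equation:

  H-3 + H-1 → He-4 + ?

gamma ray

Conserve mass number: 3 + 1 = 4 + A, so A = 0.
Conserve atomic number: 1 + 1 = 2 + Z, so Z = 0.
A = 0 and Z = 0 is γ — a gamma ray.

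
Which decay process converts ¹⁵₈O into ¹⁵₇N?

ΔA = 15 − 15 = 0; ΔZ = 7 − 8 = -1.
A is unchanged and Z drops by 1 — a proton has become a neutron (β⁺ emission or electron capture).

beta-plus decay or electron capture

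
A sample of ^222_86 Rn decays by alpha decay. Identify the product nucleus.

Po-218

Alpha decay: mass number changes by -4, atomic number by -2.
A: 222 − 4 = 218; Z: 86 − 2 = 84.
Z = 84 is polonium, so the daughter is ^218_84 Po.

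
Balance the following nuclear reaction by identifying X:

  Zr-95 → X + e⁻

Nb-95

Conserve mass number: 95 = A + 0, so A = 95.
Conserve atomic number: 40 = Z − 1, so Z = 41.
Z = 41 is niobium, so the species is Nb-95.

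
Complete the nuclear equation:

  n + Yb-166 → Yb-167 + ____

gamma ray

Conserve mass number: 1 + 166 = 167 + A, so A = 0.
Conserve atomic number: 0 + 70 = 70 + Z, so Z = 0.
A = 0 and Z = 0 is γ — a gamma ray.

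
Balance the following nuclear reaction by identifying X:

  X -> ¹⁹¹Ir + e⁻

Conserve mass number: A = 191 + 0, so A = 191.
Conserve atomic number: Z = 77 − 1, so Z = 76.
Z = 76 is osmium, so the species is ¹⁹¹Os.

Os-191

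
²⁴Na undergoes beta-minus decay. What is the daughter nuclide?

Beta-minus decay: mass number changes by +0, atomic number by +1.
A: 24 = 24; Z: 11 + 1 = 12.
Z = 12 is magnesium, so the daughter is ²⁴Mg.

Mg-24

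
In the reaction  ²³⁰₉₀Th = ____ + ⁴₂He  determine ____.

Ra-226

Conserve mass number: 230 = A + 4, so A = 226.
Conserve atomic number: 90 = Z + 2, so Z = 88.
Z = 88 is radium, so the species is ²²⁶₈₈Ra.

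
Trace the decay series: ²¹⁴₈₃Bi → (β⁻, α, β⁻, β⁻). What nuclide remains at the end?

Po-210

Start: (A, Z) = (214, 83).
After β⁻: (214, 84).
After α: (210, 82).
After β⁻: (210, 83).
After β⁻: (210, 84).
Z = 84 is polonium.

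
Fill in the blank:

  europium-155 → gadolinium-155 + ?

beta-minus particle

Conserve mass number: 155 = 155 + A, so A = 0.
Conserve atomic number: 63 = 64 + Z, so Z = -1.
A = 0 and Z = -1 is e⁻ — a beta-minus particle.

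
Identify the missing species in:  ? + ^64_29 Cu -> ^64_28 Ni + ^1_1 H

neutron

Conserve mass number: A + 64 = 64 + 1, so A = 1.
Conserve atomic number: Z + 29 = 28 + 1, so Z = 0.
A = 1 and Z = 0 is ^1_0 n — a neutron.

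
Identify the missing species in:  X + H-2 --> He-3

proton

Conserve mass number: A + 2 = 3, so A = 1.
Conserve atomic number: Z + 1 = 2, so Z = 1.
A = 1 and Z = 1 is H-1 — a proton.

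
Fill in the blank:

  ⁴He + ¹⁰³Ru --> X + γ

Conserve mass number: 4 + 103 = A + 0, so A = 107.
Conserve atomic number: 2 + 44 = Z + 0, so Z = 46.
Z = 46 is palladium, so the species is ¹⁰⁷Pd.

Pd-107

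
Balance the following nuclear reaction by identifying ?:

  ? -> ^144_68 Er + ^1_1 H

Conserve mass number: A = 144 + 1, so A = 145.
Conserve atomic number: Z = 68 + 1, so Z = 69.
Z = 69 is thulium, so the species is ^145_69 Tm.

Tm-145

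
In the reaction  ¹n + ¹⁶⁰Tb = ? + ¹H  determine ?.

Gd-160

Conserve mass number: 1 + 160 = A + 1, so A = 160.
Conserve atomic number: 0 + 65 = Z + 1, so Z = 64.
Z = 64 is gadolinium, so the species is ¹⁶⁰Gd.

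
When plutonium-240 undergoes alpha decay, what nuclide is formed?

U-236

Alpha decay: mass number changes by -4, atomic number by -2.
A: 240 − 4 = 236; Z: 94 − 2 = 92.
Z = 92 is uranium, so the daughter is uranium-236.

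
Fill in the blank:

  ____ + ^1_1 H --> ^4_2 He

Conserve mass number: A + 1 = 4, so A = 3.
Conserve atomic number: Z + 1 = 2, so Z = 1.
A = 3 and Z = 1 is ^3_1 H — a triton.

triton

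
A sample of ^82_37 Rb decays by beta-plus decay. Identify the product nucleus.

Kr-82

Beta-plus decay: mass number changes by +0, atomic number by -1.
A: 82 = 82; Z: 37 − 1 = 36.
Z = 36 is krypton, so the daughter is ^82_36 Kr.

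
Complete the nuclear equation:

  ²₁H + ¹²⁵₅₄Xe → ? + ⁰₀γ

Cs-127

Conserve mass number: 2 + 125 = A + 0, so A = 127.
Conserve atomic number: 1 + 54 = Z + 0, so Z = 55.
Z = 55 is caesium, so the species is ¹²⁷₅₅Cs.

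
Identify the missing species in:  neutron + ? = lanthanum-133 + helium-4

Pr-136

Conserve mass number: 1 + A = 133 + 4, so A = 136.
Conserve atomic number: 0 + Z = 57 + 2, so Z = 59.
Z = 59 is praseodymium, so the species is praseodymium-136.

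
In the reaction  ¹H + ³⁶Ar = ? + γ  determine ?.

K-37

Conserve mass number: 1 + 36 = A + 0, so A = 37.
Conserve atomic number: 1 + 18 = Z + 0, so Z = 19.
Z = 19 is potassium, so the species is ³⁷K.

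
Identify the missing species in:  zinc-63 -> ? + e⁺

Cu-63

Conserve mass number: 63 = A + 0, so A = 63.
Conserve atomic number: 30 = Z + 1, so Z = 29.
Z = 29 is copper, so the species is copper-63.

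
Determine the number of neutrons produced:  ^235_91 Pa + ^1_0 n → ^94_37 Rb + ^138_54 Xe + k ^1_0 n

4

Conserve mass number: 236 = 94 + 138 + k, so k = 236 − 232 = 4.
Check atomic number: 91 = 37 + 54 + 0 = 91. ✓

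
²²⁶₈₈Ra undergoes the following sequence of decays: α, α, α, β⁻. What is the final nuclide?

Start: (A, Z) = (226, 88).
After α: (222, 86).
After α: (218, 84).
After α: (214, 82).
After β⁻: (214, 83).
Z = 83 is bismuth.

Bi-214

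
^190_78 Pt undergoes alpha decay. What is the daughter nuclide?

Os-186

Alpha decay: mass number changes by -4, atomic number by -2.
A: 190 − 4 = 186; Z: 78 − 2 = 76.
Z = 76 is osmium, so the daughter is ^186_76 Os.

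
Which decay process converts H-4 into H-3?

ΔA = 3 − 4 = -1; ΔZ = 1 − 1 = +0.
A drops by 1 with Z unchanged — a neutron was emitted.

neutron emission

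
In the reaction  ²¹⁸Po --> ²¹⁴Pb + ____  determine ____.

Conserve mass number: 218 = 214 + A, so A = 4.
Conserve atomic number: 84 = 82 + Z, so Z = 2.
A = 4 and Z = 2 is ⁴He — an alpha particle.

alpha particle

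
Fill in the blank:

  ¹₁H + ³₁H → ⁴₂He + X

gamma ray

Conserve mass number: 1 + 3 = 4 + A, so A = 0.
Conserve atomic number: 1 + 1 = 2 + Z, so Z = 0.
A = 0 and Z = 0 is ⁰₀γ — a gamma ray.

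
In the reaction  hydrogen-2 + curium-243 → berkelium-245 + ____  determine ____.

Conserve mass number: 2 + 243 = 245 + A, so A = 0.
Conserve atomic number: 1 + 96 = 97 + Z, so Z = 0.
A = 0 and Z = 0 is γ — a gamma ray.

gamma ray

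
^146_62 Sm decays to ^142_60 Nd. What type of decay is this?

alpha decay

ΔA = 142 − 146 = -4; ΔZ = 60 − 62 = -2.
A drops by 4 and Z drops by 2 — the signature of alpha emission.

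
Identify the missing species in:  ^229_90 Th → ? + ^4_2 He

Conserve mass number: 229 = A + 4, so A = 225.
Conserve atomic number: 90 = Z + 2, so Z = 88.
Z = 88 is radium, so the species is ^225_88 Ra.

Ra-225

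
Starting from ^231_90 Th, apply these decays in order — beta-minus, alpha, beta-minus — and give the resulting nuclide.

Start: (A, Z) = (231, 90).
After β⁻: (231, 91).
After α: (227, 89).
After β⁻: (227, 90).
Z = 90 is thorium.

Th-227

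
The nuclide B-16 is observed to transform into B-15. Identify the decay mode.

neutron emission

ΔA = 15 − 16 = -1; ΔZ = 5 − 5 = +0.
A drops by 1 with Z unchanged — a neutron was emitted.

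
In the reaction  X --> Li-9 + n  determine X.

Conserve mass number: A = 9 + 1, so A = 10.
Conserve atomic number: Z = 3 + 0, so Z = 3.
Z = 3 is lithium, so the species is Li-10.

Li-10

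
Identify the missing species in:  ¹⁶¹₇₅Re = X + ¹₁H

W-160

Conserve mass number: 161 = A + 1, so A = 160.
Conserve atomic number: 75 = Z + 1, so Z = 74.
Z = 74 is tungsten, so the species is ¹⁶⁰₇₄W.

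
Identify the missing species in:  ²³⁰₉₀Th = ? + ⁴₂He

Conserve mass number: 230 = A + 4, so A = 226.
Conserve atomic number: 90 = Z + 2, so Z = 88.
Z = 88 is radium, so the species is ²²⁶₈₈Ra.

Ra-226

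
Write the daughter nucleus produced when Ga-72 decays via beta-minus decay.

Ge-72

Beta-minus decay: mass number changes by +0, atomic number by +1.
A: 72 = 72; Z: 31 + 1 = 32.
Z = 32 is germanium, so the daughter is Ge-72.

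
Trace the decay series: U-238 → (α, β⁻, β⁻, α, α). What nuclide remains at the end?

Start: (A, Z) = (238, 92).
After α: (234, 90).
After β⁻: (234, 91).
After β⁻: (234, 92).
After α: (230, 90).
After α: (226, 88).
Z = 88 is radium.

Ra-226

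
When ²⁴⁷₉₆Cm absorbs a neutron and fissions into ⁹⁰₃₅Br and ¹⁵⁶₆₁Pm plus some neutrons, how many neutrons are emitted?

2

Conserve mass number: 248 = 90 + 156 + k, so k = 248 − 246 = 2.
Check atomic number: 96 = 35 + 61 + 0 = 96. ✓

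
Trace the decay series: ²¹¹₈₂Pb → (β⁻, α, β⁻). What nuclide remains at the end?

Pb-207

Start: (A, Z) = (211, 82).
After β⁻: (211, 83).
After α: (207, 81).
After β⁻: (207, 82).
Z = 82 is lead.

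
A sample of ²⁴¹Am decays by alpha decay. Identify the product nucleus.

Alpha decay: mass number changes by -4, atomic number by -2.
A: 241 − 4 = 237; Z: 95 − 2 = 93.
Z = 93 is neptunium, so the daughter is ²³⁷Np.

Np-237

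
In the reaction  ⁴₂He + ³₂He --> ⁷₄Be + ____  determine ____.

gamma ray

Conserve mass number: 4 + 3 = 7 + A, so A = 0.
Conserve atomic number: 2 + 2 = 4 + Z, so Z = 0.
A = 0 and Z = 0 is ⁰₀γ — a gamma ray.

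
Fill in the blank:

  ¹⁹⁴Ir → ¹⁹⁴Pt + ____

beta-minus particle

Conserve mass number: 194 = 194 + A, so A = 0.
Conserve atomic number: 77 = 78 + Z, so Z = -1.
A = 0 and Z = -1 is e⁻ — a beta-minus particle.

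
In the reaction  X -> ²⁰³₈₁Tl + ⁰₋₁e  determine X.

Hg-203

Conserve mass number: A = 203 + 0, so A = 203.
Conserve atomic number: Z = 81 − 1, so Z = 80.
Z = 80 is mercury, so the species is ²⁰³₈₀Hg.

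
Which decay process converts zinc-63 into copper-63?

beta-plus decay or electron capture

ΔA = 63 − 63 = 0; ΔZ = 29 − 30 = -1.
A is unchanged and Z drops by 1 — a proton has become a neutron (β⁺ emission or electron capture).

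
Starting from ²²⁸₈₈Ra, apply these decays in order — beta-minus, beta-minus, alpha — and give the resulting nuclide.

Start: (A, Z) = (228, 88).
After β⁻: (228, 89).
After β⁻: (228, 90).
After α: (224, 88).
Z = 88 is radium.

Ra-224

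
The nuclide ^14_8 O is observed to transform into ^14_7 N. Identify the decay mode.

beta-plus decay or electron capture

ΔA = 14 − 14 = 0; ΔZ = 7 − 8 = -1.
A is unchanged and Z drops by 1 — a proton has become a neutron (β⁺ emission or electron capture).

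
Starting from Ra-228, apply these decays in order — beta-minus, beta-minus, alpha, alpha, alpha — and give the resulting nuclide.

Po-216

Start: (A, Z) = (228, 88).
After β⁻: (228, 89).
After β⁻: (228, 90).
After α: (224, 88).
After α: (220, 86).
After α: (216, 84).
Z = 84 is polonium.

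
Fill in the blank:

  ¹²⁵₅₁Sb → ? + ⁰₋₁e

Conserve mass number: 125 = A + 0, so A = 125.
Conserve atomic number: 51 = Z − 1, so Z = 52.
Z = 52 is tellurium, so the species is ¹²⁵₅₂Te.

Te-125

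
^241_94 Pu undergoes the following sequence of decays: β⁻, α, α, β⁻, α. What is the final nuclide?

Th-229

Start: (A, Z) = (241, 94).
After β⁻: (241, 95).
After α: (237, 93).
After α: (233, 91).
After β⁻: (233, 92).
After α: (229, 90).
Z = 90 is thorium.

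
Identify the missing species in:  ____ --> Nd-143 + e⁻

Conserve mass number: A = 143 + 0, so A = 143.
Conserve atomic number: Z = 60 − 1, so Z = 59.
Z = 59 is praseodymium, so the species is Pr-143.

Pr-143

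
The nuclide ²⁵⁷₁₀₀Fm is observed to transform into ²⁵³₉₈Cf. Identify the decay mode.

ΔA = 253 − 257 = -4; ΔZ = 98 − 100 = -2.
A drops by 4 and Z drops by 2 — the signature of alpha emission.

alpha decay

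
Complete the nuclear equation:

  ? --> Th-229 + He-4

U-233

Conserve mass number: A = 229 + 4, so A = 233.
Conserve atomic number: Z = 90 + 2, so Z = 92.
Z = 92 is uranium, so the species is U-233.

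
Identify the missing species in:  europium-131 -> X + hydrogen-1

Sm-130

Conserve mass number: 131 = A + 1, so A = 130.
Conserve atomic number: 63 = Z + 1, so Z = 62.
Z = 62 is samarium, so the species is samarium-130.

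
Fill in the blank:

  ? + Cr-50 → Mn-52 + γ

deuteron

Conserve mass number: A + 50 = 52 + 0, so A = 2.
Conserve atomic number: Z + 24 = 25 + 0, so Z = 1.
A = 2 and Z = 1 is H-2 — a deuteron.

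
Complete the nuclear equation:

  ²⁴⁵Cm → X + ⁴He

Pu-241

Conserve mass number: 245 = A + 4, so A = 241.
Conserve atomic number: 96 = Z + 2, so Z = 94.
Z = 94 is plutonium, so the species is ²⁴¹Pu.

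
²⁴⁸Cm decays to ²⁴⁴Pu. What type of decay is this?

ΔA = 244 − 248 = -4; ΔZ = 94 − 96 = -2.
A drops by 4 and Z drops by 2 — the signature of alpha emission.

alpha decay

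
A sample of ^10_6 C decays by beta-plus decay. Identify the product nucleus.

B-10

Beta-plus decay: mass number changes by +0, atomic number by -1.
A: 10 = 10; Z: 6 − 1 = 5.
Z = 5 is boron, so the daughter is ^10_5 B.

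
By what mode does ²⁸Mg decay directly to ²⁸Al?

beta-minus decay

ΔA = 28 − 28 = 0; ΔZ = 13 − 12 = +1.
A is unchanged and Z rises by 1 — a neutron has become a proton (β⁻ decay).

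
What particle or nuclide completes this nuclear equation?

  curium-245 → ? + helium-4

Pu-241

Conserve mass number: 245 = A + 4, so A = 241.
Conserve atomic number: 96 = Z + 2, so Z = 94.
Z = 94 is plutonium, so the species is plutonium-241.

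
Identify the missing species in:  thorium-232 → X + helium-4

Conserve mass number: 232 = A + 4, so A = 228.
Conserve atomic number: 90 = Z + 2, so Z = 88.
Z = 88 is radium, so the species is radium-228.

Ra-228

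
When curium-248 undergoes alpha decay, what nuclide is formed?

Pu-244

Alpha decay: mass number changes by -4, atomic number by -2.
A: 248 − 4 = 244; Z: 96 − 2 = 94.
Z = 94 is plutonium, so the daughter is plutonium-244.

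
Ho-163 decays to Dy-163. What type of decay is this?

beta-plus decay or electron capture

ΔA = 163 − 163 = 0; ΔZ = 66 − 67 = -1.
A is unchanged and Z drops by 1 — a proton has become a neutron (β⁺ emission or electron capture).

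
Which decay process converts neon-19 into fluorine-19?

beta-plus decay or electron capture

ΔA = 19 − 19 = 0; ΔZ = 9 − 10 = -1.
A is unchanged and Z drops by 1 — a proton has become a neutron (β⁺ emission or electron capture).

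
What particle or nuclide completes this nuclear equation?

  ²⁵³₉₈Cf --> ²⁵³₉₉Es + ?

Conserve mass number: 253 = 253 + A, so A = 0.
Conserve atomic number: 98 = 99 + Z, so Z = -1.
A = 0 and Z = -1 is ⁰₋₁e — a beta-minus particle.

beta-minus particle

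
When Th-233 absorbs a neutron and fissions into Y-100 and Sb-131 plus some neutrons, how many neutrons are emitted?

3

Conserve mass number: 234 = 100 + 131 + k, so k = 234 − 231 = 3.
Check atomic number: 90 = 39 + 51 + 0 = 90. ✓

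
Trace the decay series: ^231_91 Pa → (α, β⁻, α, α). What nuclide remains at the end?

Start: (A, Z) = (231, 91).
After α: (227, 89).
After β⁻: (227, 90).
After α: (223, 88).
After α: (219, 86).
Z = 86 is radon.

Rn-219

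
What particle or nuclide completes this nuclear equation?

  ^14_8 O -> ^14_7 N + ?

positron

Conserve mass number: 14 = 14 + A, so A = 0.
Conserve atomic number: 8 = 7 + Z, so Z = 1.
A = 0 and Z = 1 is ^0_1 e — a positron.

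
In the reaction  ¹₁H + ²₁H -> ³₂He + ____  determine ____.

Conserve mass number: 1 + 2 = 3 + A, so A = 0.
Conserve atomic number: 1 + 1 = 2 + Z, so Z = 0.
A = 0 and Z = 0 is ⁰₀γ — a gamma ray.

gamma ray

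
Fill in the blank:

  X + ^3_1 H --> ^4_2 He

Conserve mass number: A + 3 = 4, so A = 1.
Conserve atomic number: Z + 1 = 2, so Z = 1.
A = 1 and Z = 1 is ^1_1 H — a proton.

proton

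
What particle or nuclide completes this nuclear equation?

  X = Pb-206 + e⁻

Tl-206

Conserve mass number: A = 206 + 0, so A = 206.
Conserve atomic number: Z = 82 − 1, so Z = 81.
Z = 81 is thallium, so the species is Tl-206.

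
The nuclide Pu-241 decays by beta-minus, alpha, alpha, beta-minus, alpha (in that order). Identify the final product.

Start: (A, Z) = (241, 94).
After β⁻: (241, 95).
After α: (237, 93).
After α: (233, 91).
After β⁻: (233, 92).
After α: (229, 90).
Z = 90 is thorium.

Th-229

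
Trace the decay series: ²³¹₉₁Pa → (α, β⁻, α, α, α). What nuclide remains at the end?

Start: (A, Z) = (231, 91).
After α: (227, 89).
After β⁻: (227, 90).
After α: (223, 88).
After α: (219, 86).
After α: (215, 84).
Z = 84 is polonium.

Po-215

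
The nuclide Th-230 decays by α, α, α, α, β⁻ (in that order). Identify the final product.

Bi-214

Start: (A, Z) = (230, 90).
After α: (226, 88).
After α: (222, 86).
After α: (218, 84).
After α: (214, 82).
After β⁻: (214, 83).
Z = 83 is bismuth.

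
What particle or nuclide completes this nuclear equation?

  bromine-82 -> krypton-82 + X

Conserve mass number: 82 = 82 + A, so A = 0.
Conserve atomic number: 35 = 36 + Z, so Z = -1.
A = 0 and Z = -1 is e⁻ — a beta-minus particle.

beta-minus particle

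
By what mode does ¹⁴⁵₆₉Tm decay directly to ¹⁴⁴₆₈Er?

proton emission

ΔA = 144 − 145 = -1; ΔZ = 68 − 69 = -1.
A drops by 1 and Z drops by 1 — a proton was emitted.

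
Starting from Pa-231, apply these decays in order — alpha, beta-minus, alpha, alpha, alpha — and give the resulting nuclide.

Po-215

Start: (A, Z) = (231, 91).
After α: (227, 89).
After β⁻: (227, 90).
After α: (223, 88).
After α: (219, 86).
After α: (215, 84).
Z = 84 is polonium.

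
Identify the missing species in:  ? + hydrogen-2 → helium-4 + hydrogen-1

Conserve mass number: A + 2 = 4 + 1, so A = 3.
Conserve atomic number: Z + 1 = 2 + 1, so Z = 2.
Z = 2 is helium, so the species is helium-3.

He-3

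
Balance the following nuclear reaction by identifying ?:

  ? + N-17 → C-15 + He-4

Conserve mass number: A + 17 = 15 + 4, so A = 2.
Conserve atomic number: Z + 7 = 6 + 2, so Z = 1.
A = 2 and Z = 1 is H-2 — a deuteron.

deuteron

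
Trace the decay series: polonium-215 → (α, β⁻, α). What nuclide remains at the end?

Start: (A, Z) = (215, 84).
After α: (211, 82).
After β⁻: (211, 83).
After α: (207, 81).
Z = 81 is thallium.

Tl-207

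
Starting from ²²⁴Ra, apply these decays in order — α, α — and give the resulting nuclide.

Start: (A, Z) = (224, 88).
After α: (220, 86).
After α: (216, 84).
Z = 84 is polonium.

Po-216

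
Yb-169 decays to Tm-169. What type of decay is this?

ΔA = 169 − 169 = 0; ΔZ = 69 − 70 = -1.
A is unchanged and Z drops by 1 — a proton has become a neutron (β⁺ emission or electron capture).

beta-plus decay or electron capture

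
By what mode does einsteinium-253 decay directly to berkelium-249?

ΔA = 249 − 253 = -4; ΔZ = 97 − 99 = -2.
A drops by 4 and Z drops by 2 — the signature of alpha emission.

alpha decay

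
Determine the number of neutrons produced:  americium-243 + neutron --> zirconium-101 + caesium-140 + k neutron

3

Conserve mass number: 244 = 101 + 140 + k, so k = 244 − 241 = 3.
Check atomic number: 95 = 40 + 55 + 0 = 95. ✓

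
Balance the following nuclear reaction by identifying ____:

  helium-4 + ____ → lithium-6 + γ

Conserve mass number: 4 + A = 6 + 0, so A = 2.
Conserve atomic number: 2 + Z = 3 + 0, so Z = 1.
A = 2 and Z = 1 is hydrogen-2 — a deuteron.

deuteron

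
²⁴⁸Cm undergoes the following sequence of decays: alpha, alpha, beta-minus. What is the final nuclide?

Start: (A, Z) = (248, 96).
After α: (244, 94).
After α: (240, 92).
After β⁻: (240, 93).
Z = 93 is neptunium.

Np-240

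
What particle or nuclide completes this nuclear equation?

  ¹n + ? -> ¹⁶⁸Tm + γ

Conserve mass number: 1 + A = 168 + 0, so A = 167.
Conserve atomic number: 0 + Z = 69 + 0, so Z = 69.
Z = 69 is thulium, so the species is ¹⁶⁷Tm.

Tm-167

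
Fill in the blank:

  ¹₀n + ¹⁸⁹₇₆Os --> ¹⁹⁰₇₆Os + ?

gamma ray

Conserve mass number: 1 + 189 = 190 + A, so A = 0.
Conserve atomic number: 0 + 76 = 76 + Z, so Z = 0.
A = 0 and Z = 0 is ⁰₀γ — a gamma ray.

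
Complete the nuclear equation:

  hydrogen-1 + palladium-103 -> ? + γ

Ag-104

Conserve mass number: 1 + 103 = A + 0, so A = 104.
Conserve atomic number: 1 + 46 = Z + 0, so Z = 47.
Z = 47 is silver, so the species is silver-104.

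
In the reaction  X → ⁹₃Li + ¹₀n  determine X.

Li-10

Conserve mass number: A = 9 + 1, so A = 10.
Conserve atomic number: Z = 3 + 0, so Z = 3.
Z = 3 is lithium, so the species is ¹⁰₃Li.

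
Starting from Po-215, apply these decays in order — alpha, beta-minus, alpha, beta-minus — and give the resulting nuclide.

Pb-207

Start: (A, Z) = (215, 84).
After α: (211, 82).
After β⁻: (211, 83).
After α: (207, 81).
After β⁻: (207, 82).
Z = 82 is lead.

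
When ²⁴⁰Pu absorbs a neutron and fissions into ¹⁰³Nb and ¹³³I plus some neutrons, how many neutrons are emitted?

5

Conserve mass number: 241 = 103 + 133 + k, so k = 241 − 236 = 5.
Check atomic number: 94 = 41 + 53 + 0 = 94. ✓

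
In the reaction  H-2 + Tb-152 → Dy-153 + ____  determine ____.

neutron

Conserve mass number: 2 + 152 = 153 + A, so A = 1.
Conserve atomic number: 1 + 65 = 66 + Z, so Z = 0.
A = 1 and Z = 0 is n — a neutron.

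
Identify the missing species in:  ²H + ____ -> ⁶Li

Conserve mass number: 2 + A = 6, so A = 4.
Conserve atomic number: 1 + Z = 3, so Z = 2.
A = 4 and Z = 2 is ⁴He — an alpha particle.

alpha particle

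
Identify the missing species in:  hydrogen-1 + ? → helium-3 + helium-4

Conserve mass number: 1 + A = 3 + 4, so A = 6.
Conserve atomic number: 1 + Z = 2 + 2, so Z = 3.
Z = 3 is lithium, so the species is lithium-6.

Li-6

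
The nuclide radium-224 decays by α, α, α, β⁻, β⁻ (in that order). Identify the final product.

Po-212

Start: (A, Z) = (224, 88).
After α: (220, 86).
After α: (216, 84).
After α: (212, 82).
After β⁻: (212, 83).
After β⁻: (212, 84).
Z = 84 is polonium.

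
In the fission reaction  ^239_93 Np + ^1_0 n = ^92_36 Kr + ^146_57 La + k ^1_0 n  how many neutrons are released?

Conserve mass number: 240 = 92 + 146 + k, so k = 240 − 238 = 2.
Check atomic number: 93 = 36 + 57 + 0 = 93. ✓

2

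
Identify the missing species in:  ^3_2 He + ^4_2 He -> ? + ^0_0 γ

Be-7

Conserve mass number: 3 + 4 = A + 0, so A = 7.
Conserve atomic number: 2 + 2 = Z + 0, so Z = 4.
Z = 4 is beryllium, so the species is ^7_4 Be.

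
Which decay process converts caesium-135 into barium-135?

ΔA = 135 − 135 = 0; ΔZ = 56 − 55 = +1.
A is unchanged and Z rises by 1 — a neutron has become a proton (β⁻ decay).

beta-minus decay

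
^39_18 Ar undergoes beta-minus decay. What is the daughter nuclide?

K-39

Beta-minus decay: mass number changes by +0, atomic number by +1.
A: 39 = 39; Z: 18 + 1 = 19.
Z = 19 is potassium, so the daughter is ^39_19 K.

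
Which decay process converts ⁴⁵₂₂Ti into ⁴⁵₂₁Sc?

ΔA = 45 − 45 = 0; ΔZ = 21 − 22 = -1.
A is unchanged and Z drops by 1 — a proton has become a neutron (β⁺ emission or electron capture).

beta-plus decay or electron capture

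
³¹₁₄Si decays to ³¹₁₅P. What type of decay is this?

beta-minus decay

ΔA = 31 − 31 = 0; ΔZ = 15 − 14 = +1.
A is unchanged and Z rises by 1 — a neutron has become a proton (β⁻ decay).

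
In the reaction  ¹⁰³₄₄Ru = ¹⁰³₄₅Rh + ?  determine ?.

beta-minus particle

Conserve mass number: 103 = 103 + A, so A = 0.
Conserve atomic number: 44 = 45 + Z, so Z = -1.
A = 0 and Z = -1 is ⁰₋₁e — a beta-minus particle.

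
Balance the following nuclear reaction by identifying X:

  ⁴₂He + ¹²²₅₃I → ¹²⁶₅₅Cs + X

Conserve mass number: 4 + 122 = 126 + A, so A = 0.
Conserve atomic number: 2 + 53 = 55 + Z, so Z = 0.
A = 0 and Z = 0 is ⁰₀γ — a gamma ray.

gamma ray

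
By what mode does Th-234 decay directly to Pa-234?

beta-minus decay

ΔA = 234 − 234 = 0; ΔZ = 91 − 90 = +1.
A is unchanged and Z rises by 1 — a neutron has become a proton (β⁻ decay).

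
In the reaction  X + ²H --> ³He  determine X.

Conserve mass number: A + 2 = 3, so A = 1.
Conserve atomic number: Z + 1 = 2, so Z = 1.
A = 1 and Z = 1 is ¹H — a proton.

proton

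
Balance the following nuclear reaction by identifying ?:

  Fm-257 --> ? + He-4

Cf-253

Conserve mass number: 257 = A + 4, so A = 253.
Conserve atomic number: 100 = Z + 2, so Z = 98.
Z = 98 is californium, so the species is Cf-253.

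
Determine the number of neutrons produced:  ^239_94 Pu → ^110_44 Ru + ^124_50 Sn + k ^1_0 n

Conserve mass number: 239 = 110 + 124 + k, so k = 239 − 234 = 5.
Check atomic number: 94 = 44 + 50 + 0 = 94. ✓

5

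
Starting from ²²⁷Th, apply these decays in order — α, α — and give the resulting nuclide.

Rn-219

Start: (A, Z) = (227, 90).
After α: (223, 88).
After α: (219, 86).
Z = 86 is radon.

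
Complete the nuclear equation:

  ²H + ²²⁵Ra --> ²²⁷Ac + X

Conserve mass number: 2 + 225 = 227 + A, so A = 0.
Conserve atomic number: 1 + 88 = 89 + Z, so Z = 0.
A = 0 and Z = 0 is γ — a gamma ray.

gamma ray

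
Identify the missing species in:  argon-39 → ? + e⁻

K-39

Conserve mass number: 39 = A + 0, so A = 39.
Conserve atomic number: 18 = Z − 1, so Z = 19.
Z = 19 is potassium, so the species is potassium-39.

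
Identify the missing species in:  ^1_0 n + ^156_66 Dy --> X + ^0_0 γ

Dy-157

Conserve mass number: 1 + 156 = A + 0, so A = 157.
Conserve atomic number: 0 + 66 = Z + 0, so Z = 66.
Z = 66 is dysprosium, so the species is ^157_66 Dy.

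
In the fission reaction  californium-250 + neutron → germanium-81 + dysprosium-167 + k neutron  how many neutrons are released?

3

Conserve mass number: 251 = 81 + 167 + k, so k = 251 − 248 = 3.
Check atomic number: 98 = 32 + 66 + 0 = 98. ✓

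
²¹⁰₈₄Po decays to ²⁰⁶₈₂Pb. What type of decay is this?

alpha decay

ΔA = 206 − 210 = -4; ΔZ = 82 − 84 = -2.
A drops by 4 and Z drops by 2 — the signature of alpha emission.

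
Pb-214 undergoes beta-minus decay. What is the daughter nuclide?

Bi-214

Beta-minus decay: mass number changes by +0, atomic number by +1.
A: 214 = 214; Z: 82 + 1 = 83.
Z = 83 is bismuth, so the daughter is Bi-214.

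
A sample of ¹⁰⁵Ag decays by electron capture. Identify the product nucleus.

Pd-105

Electron capture: mass number changes by +0, atomic number by -1.
A: 105 = 105; Z: 47 − 1 = 46.
Z = 46 is palladium, so the daughter is ¹⁰⁵Pd.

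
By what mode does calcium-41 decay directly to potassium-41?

beta-plus decay or electron capture

ΔA = 41 − 41 = 0; ΔZ = 19 − 20 = -1.
A is unchanged and Z drops by 1 — a proton has become a neutron (β⁺ emission or electron capture).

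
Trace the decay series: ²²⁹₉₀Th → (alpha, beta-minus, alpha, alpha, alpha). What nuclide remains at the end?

Start: (A, Z) = (229, 90).
After α: (225, 88).
After β⁻: (225, 89).
After α: (221, 87).
After α: (217, 85).
After α: (213, 83).
Z = 83 is bismuth.

Bi-213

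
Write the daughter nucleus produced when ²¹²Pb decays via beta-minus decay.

Bi-212

Beta-minus decay: mass number changes by +0, atomic number by +1.
A: 212 = 212; Z: 82 + 1 = 83.
Z = 83 is bismuth, so the daughter is ²¹²Bi.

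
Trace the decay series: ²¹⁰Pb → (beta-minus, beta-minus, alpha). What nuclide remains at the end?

Pb-206

Start: (A, Z) = (210, 82).
After β⁻: (210, 83).
After β⁻: (210, 84).
After α: (206, 82).
Z = 82 is lead.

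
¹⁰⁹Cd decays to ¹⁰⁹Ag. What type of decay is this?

beta-plus decay or electron capture

ΔA = 109 − 109 = 0; ΔZ = 47 − 48 = -1.
A is unchanged and Z drops by 1 — a proton has become a neutron (β⁺ emission or electron capture).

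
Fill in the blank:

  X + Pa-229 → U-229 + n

proton

Conserve mass number: A + 229 = 229 + 1, so A = 1.
Conserve atomic number: Z + 91 = 92 + 0, so Z = 1.
A = 1 and Z = 1 is H-1 — a proton.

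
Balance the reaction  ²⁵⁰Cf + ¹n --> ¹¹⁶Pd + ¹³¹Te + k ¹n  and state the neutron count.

Conserve mass number: 251 = 116 + 131 + k, so k = 251 − 247 = 4.
Check atomic number: 98 = 46 + 52 + 0 = 98. ✓

4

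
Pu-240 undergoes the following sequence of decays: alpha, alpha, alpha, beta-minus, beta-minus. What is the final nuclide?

Start: (A, Z) = (240, 94).
After α: (236, 92).
After α: (232, 90).
After α: (228, 88).
After β⁻: (228, 89).
After β⁻: (228, 90).
Z = 90 is thorium.

Th-228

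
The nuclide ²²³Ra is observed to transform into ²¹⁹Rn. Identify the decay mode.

alpha decay

ΔA = 219 − 223 = -4; ΔZ = 86 − 88 = -2.
A drops by 4 and Z drops by 2 — the signature of alpha emission.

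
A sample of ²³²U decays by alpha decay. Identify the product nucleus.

Th-228

Alpha decay: mass number changes by -4, atomic number by -2.
A: 232 − 4 = 228; Z: 92 − 2 = 90.
Z = 90 is thorium, so the daughter is ²²⁸Th.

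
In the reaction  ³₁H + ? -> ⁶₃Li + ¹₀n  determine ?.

Conserve mass number: 3 + A = 6 + 1, so A = 4.
Conserve atomic number: 1 + Z = 3 + 0, so Z = 2.
A = 4 and Z = 2 is ⁴₂He — an alpha particle.

alpha particle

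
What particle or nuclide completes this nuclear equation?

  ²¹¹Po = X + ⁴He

Pb-207

Conserve mass number: 211 = A + 4, so A = 207.
Conserve atomic number: 84 = Z + 2, so Z = 82.
Z = 82 is lead, so the species is ²⁰⁷Pb.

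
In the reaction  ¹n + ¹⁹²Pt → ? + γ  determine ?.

Pt-193

Conserve mass number: 1 + 192 = A + 0, so A = 193.
Conserve atomic number: 0 + 78 = Z + 0, so Z = 78.
Z = 78 is platinum, so the species is ¹⁹³Pt.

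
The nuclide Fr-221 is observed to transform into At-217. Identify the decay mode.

alpha decay

ΔA = 217 − 221 = -4; ΔZ = 85 − 87 = -2.
A drops by 4 and Z drops by 2 — the signature of alpha emission.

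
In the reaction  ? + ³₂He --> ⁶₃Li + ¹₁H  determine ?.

Conserve mass number: A + 3 = 6 + 1, so A = 4.
Conserve atomic number: Z + 2 = 3 + 1, so Z = 2.
A = 4 and Z = 2 is ⁴₂He — an alpha particle.

alpha particle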